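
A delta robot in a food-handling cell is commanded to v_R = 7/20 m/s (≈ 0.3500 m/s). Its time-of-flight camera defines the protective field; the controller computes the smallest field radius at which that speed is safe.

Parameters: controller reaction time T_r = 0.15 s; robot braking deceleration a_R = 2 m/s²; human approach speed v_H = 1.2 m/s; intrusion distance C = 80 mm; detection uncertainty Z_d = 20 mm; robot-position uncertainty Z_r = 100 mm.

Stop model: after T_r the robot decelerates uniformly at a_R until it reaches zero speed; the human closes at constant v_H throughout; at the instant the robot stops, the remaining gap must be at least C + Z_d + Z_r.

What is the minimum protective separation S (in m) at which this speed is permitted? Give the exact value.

S_min = 1077/1600 m = 0.6731 m

T_s = v_R/a_R = (7/20)/2 = 0.1750 s
robot covers v_R·T_r = 0.3500·0.1500 = 0.0525 m before braking
robot covers 0.3500·0.1750 − ½·2.0000·0.1750² = 0.0306 m while stopping
person approaches 1.2000·(0.1500+0.1750) = 0.3900 m
C+Z_d+Z_r = 0.0800+0.0200+0.1000 = 0.2000 m
S_min ≈ 0.0525+0.0306+0.3900+0.2000  ⇒  S_min = 1077/1600 m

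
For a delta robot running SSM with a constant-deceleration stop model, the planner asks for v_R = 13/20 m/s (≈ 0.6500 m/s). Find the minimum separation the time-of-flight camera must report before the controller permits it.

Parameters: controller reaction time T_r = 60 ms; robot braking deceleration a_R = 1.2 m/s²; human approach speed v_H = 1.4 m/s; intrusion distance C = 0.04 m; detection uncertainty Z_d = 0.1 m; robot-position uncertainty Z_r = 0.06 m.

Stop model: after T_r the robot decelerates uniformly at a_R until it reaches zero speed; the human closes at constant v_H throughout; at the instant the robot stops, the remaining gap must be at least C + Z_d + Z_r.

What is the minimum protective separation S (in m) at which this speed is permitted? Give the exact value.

T_s = v_R/a_R = (13/20)/(6/5) = 0.5417 s
robot covers v_R·T_r = 0.6500·0.0600 = 0.0390 m before braking
braking distance = 0.6500²/(2·1.2000) = 0.1760 m
human closes 1.4000·0.6017 = 0.8423 m
margins: 0.0400+0.1000+0.0600 = 0.2000 m
S_min ≈ 0.0390+0.1760+0.8423+0.2000  ⇒  S_min = 10059/8000 m

S_min = 10059/8000 m = 1.2574 m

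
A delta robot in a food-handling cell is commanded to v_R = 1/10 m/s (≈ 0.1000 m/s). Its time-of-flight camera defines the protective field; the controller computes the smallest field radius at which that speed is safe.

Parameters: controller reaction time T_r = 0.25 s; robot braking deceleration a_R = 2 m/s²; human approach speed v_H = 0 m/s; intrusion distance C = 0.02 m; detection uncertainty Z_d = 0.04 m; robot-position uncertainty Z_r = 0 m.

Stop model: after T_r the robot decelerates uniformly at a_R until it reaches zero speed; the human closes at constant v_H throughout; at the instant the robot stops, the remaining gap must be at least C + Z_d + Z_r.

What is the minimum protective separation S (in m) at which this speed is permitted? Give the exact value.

S_min = 7/80 m = 0.0875 m

T_s = v_R/a_R = (1/10)/2 = 0.0500 s
reaction-phase robot travel = 0.1000·0.2500 = 0.0250 m
robot under decel: 0.1000²/(2·2.0000) = 0.0025 m
human over T_r+T_s: 0.0000·(0.2500+0.0500) = 0.0000 m
C+Z_d+Z_r = 0.0200+0.0400+0.0000 = 0.0600 m
S_min ≈ 0.0250+0.0025+0.0000+0.0600  ⇒  S_min = 7/80 m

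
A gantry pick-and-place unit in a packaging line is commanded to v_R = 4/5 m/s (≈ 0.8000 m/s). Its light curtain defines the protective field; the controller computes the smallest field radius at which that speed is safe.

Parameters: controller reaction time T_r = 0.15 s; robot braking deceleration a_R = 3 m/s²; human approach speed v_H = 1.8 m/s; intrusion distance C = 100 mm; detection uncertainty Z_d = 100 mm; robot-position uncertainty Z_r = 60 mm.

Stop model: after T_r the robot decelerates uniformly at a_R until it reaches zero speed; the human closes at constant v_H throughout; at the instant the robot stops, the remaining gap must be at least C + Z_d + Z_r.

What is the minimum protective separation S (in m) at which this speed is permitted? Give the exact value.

S_min = 371/300 m = 1.2367 m

T_s = v_R/a_R = (4/5)/3 = 0.2667 s
robot in T_r: 0.8000·0.1500 = 0.1200 m
robot covers 0.8000·0.2667 − ½·3.0000·0.2667² = 0.1067 m while stopping
human closes 1.8000·0.4167 = 0.7500 m
margins: 0.1000+0.1000+0.0600 = 0.2600 m
S_min ≈ 0.1200+0.1067+0.7500+0.2600  ⇒  S_min = 371/300 m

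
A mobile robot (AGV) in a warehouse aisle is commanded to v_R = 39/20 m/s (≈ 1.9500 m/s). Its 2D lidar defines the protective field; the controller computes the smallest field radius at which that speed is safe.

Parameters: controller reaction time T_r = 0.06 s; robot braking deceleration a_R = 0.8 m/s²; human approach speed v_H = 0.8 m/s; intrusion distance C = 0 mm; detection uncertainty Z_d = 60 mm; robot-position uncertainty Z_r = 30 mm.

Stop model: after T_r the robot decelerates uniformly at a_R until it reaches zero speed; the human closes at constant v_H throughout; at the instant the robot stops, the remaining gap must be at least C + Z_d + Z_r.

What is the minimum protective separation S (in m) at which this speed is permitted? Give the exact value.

braking lasts T_s = (39/20)/(4/5) = 2.4375 s
reaction-phase robot travel = 1.9500·0.0600 = 0.1170 m
robot covers 1.9500·2.4375 − ½·0.8000·2.4375² = 2.3766 m while stopping
human over T_r+T_s: 0.8000·(0.0600+2.4375) = 1.9980 m
C+Z_d+Z_r = 0.0000+0.0600+0.0300 = 0.0900 m
S_min ≈ 0.1170+2.3766+1.9980+0.0900  ⇒  S_min = 14661/3200 m

S_min = 14661/3200 m = 4.5816 m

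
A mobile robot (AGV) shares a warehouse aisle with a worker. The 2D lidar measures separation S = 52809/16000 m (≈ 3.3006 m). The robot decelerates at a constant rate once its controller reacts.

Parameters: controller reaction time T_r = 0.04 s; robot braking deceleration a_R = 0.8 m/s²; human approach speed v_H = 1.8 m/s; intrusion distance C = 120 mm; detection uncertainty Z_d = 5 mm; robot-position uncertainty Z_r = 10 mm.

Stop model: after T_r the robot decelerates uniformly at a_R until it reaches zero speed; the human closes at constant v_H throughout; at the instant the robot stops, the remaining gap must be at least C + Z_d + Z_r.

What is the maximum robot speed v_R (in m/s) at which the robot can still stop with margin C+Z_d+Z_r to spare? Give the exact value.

v_R_max = 21/20 m/s = 1.0500 m/s

collect terms ⇒ (5/8)·v_R² + (229/100)·v_R + (-49497/16000) = 0
  disc = (229/100)² − 4·(5/8)·(-49497/16000) = 2076481/160000 ; √disc = 1441/400
  v_R = (−(229/100) + 1441/400) / (2·(5/8)) = 21/20 m/s
check:
braking lasts T_s = (21/20)/(4/5) = 1.3125 s
robot in T_r: 1.0500·0.0400 = 0.0420 m
braking distance = 1.0500²/(2·0.8000) = 0.6891 m
human over T_r+T_s: 1.8000·(0.0400+1.3125) = 2.4345 m
margins: 0.1200+0.0050+0.0100 = 0.1350 m
sum ≈ 0.0420+0.6891+2.4345+0.1350 ≈ 3.3006 m = S ✓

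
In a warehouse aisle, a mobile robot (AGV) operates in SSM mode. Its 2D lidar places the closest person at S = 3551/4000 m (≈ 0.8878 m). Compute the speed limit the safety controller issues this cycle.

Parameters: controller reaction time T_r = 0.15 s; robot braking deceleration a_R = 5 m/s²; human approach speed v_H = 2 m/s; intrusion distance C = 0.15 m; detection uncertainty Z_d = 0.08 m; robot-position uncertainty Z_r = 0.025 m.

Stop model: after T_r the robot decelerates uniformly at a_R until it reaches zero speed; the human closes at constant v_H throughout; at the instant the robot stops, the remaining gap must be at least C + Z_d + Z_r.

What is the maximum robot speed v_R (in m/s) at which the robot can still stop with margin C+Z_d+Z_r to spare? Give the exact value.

v_R_max = 11/20 m/s = 0.5500 m/s

collect terms ⇒ (1/10)·v_R² + (11/20)·v_R + (-1331/4000) = 0
  disc = (11/20)² − 4·(1/10)·(-1331/4000) = 1089/2500 ; √disc = 33/50
  v_R = (−(11/20) + 33/50) / (2·(1/10)) = 11/20 m/s
check:
stop time T_s = (11/20)/5 = 0.1100 s
robot in T_r: 0.5500·0.1500 = 0.0825 m
robot covers 0.5500·0.1100 − ½·5.0000·0.1100² = 0.0302 m while stopping
human closes 2.0000·0.2600 = 0.5200 m
margins: 0.1500+0.0800+0.0250 = 0.2550 m
sum ≈ 0.0825+0.0302+0.5200+0.2550 ≈ 0.8878 m = S ✓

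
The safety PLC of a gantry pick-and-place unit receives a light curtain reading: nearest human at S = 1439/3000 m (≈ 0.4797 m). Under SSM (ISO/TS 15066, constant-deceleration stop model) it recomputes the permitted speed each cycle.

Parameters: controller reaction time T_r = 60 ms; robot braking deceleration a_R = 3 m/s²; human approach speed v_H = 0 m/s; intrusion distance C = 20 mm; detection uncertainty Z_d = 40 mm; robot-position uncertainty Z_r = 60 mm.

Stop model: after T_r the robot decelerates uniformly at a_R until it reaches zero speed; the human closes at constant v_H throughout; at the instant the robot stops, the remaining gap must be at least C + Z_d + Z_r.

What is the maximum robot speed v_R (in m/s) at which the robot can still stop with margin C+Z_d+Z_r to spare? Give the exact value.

quadratic (1/6)·v² + (3/50)·v + (-1079/3000) = 0
  disc = (3/50)² − 4·(1/6)·(-1079/3000) = 1369/5625 ; √disc = 37/75
  v_R = (−(3/50) + 37/75) / (2·(1/6)) = 13/10 m/s
check:
T_s = v_R/a_R = (13/10)/3 = 0.4333 s
robot covers v_R·T_r = 1.3000·0.0600 = 0.0780 m before braking
robot covers 1.3000·0.4333 − ½·3.0000·0.4333² = 0.2817 m while stopping
person approaches 0.0000·(0.0600+0.4333) = 0.0000 m
margins: 0.0200+0.0400+0.0600 = 0.1200 m
sum ≈ 0.0780+0.2817+0.0000+0.1200 ≈ 0.4797 m = S ✓

v_R_max = 13/10 m/s = 1.3000 m/s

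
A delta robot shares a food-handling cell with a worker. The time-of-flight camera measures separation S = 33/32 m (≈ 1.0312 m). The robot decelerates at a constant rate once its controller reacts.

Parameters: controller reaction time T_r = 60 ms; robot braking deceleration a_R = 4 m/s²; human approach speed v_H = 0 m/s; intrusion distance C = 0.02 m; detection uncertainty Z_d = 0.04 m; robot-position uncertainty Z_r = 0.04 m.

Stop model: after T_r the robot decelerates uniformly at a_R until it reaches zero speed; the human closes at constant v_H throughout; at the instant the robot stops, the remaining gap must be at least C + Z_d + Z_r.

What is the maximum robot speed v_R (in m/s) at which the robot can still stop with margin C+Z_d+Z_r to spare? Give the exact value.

v_R_max = 5/2 m/s = 2.5000 m/s

collect terms ⇒ (1/8)·v_R² + (3/50)·v_R + (-149/160) = 0
  disc = (3/50)² − 4·(1/8)·(-149/160) = 18769/40000 ; √disc = 137/200
  v_R = (−(3/50) + 137/200) / (2·(1/8)) = 5/2 m/s
check:
stop time T_s = (5/2)/4 = 0.6250 s
robot in T_r: 2.5000·0.0600 = 0.1500 m
robot under decel: 2.5000²/(2·4.0000) = 0.7812 m
person approaches 0.0000·(0.0600+0.6250) = 0.0000 m
C+Z_d+Z_r = 0.0200+0.0400+0.0400 = 0.1000 m
sum ≈ 0.1500+0.7812+0.0000+0.1000 ≈ 1.0312 m = S ✓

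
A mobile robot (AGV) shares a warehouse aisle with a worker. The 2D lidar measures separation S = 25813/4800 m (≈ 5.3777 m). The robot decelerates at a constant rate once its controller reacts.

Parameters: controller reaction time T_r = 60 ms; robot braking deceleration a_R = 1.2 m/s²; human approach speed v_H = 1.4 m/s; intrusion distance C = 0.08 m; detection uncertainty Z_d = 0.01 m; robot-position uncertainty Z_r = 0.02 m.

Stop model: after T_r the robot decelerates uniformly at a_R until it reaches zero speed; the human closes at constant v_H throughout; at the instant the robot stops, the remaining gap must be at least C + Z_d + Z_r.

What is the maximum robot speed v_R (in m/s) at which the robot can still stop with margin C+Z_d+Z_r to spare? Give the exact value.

collect terms ⇒ (5/12)·v_R² + (92/75)·v_R + (-124409/24000) = 0
  disc = (92/75)² − 4·(5/12)·(-124409/24000) = 405769/40000 ; √disc = 637/200
  v_R = (−(92/75) + 637/200) / (2·(5/12)) = 47/20 m/s
check:
stop time T_s = (47/20)/(6/5) = 1.9583 s
robot in T_r: 2.3500·0.0600 = 0.1410 m
braking distance = 2.3500²/(2·1.2000) = 2.3010 m
human over T_r+T_s: 1.4000·(0.0600+1.9583) = 2.8257 m
residual clearance needed = 0.0800+0.0100+0.0200 = 0.1100 m
sum ≈ 0.1410+2.3010+2.8257+0.1100 ≈ 5.3777 m = S ✓

v_R_max = 47/20 m/s = 2.3500 m/s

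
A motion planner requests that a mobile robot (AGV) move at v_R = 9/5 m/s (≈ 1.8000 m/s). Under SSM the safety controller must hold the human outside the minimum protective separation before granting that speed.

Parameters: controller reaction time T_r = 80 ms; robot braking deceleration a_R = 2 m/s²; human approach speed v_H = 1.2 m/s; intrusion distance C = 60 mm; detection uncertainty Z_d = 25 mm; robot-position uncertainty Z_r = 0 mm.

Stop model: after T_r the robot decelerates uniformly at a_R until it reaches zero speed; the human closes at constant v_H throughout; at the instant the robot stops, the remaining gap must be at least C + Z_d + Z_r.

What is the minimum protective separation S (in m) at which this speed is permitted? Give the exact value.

T_s = v_R/a_R = (9/5)/2 = 0.9000 s
reaction-phase robot travel = 1.8000·0.0800 = 0.1440 m
robot covers 1.8000·0.9000 − ½·2.0000·0.9000² = 0.8100 m while stopping
person approaches 1.2000·(0.0800+0.9000) = 1.1760 m
margins: 0.0600+0.0250+0.0000 = 0.0850 m
S_min ≈ 0.1440+0.8100+1.1760+0.0850  ⇒  S_min = 443/200 m

S_min = 443/200 m = 2.2150 m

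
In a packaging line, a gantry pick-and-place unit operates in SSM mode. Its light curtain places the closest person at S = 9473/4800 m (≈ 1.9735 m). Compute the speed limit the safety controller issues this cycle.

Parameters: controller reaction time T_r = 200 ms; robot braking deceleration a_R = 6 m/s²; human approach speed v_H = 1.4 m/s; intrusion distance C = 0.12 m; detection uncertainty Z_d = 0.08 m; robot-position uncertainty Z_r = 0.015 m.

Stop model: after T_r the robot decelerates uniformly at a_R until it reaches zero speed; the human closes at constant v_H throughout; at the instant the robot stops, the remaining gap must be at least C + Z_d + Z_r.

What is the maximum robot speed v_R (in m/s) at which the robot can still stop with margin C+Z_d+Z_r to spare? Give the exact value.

collect terms ⇒ (1/12)·v_R² + (13/30)·v_R + (-7097/4800) = 0
  disc = (13/30)² − 4·(1/12)·(-7097/4800) = 1089/1600 ; √disc = 33/40
  v_R = (−(13/30) + 33/40) / (2·(1/12)) = 47/20 m/s
check:
stop time T_s = (47/20)/6 = 0.3917 s
robot in T_r: 2.3500·0.2000 = 0.4700 m
robot under decel: 2.3500²/(2·6.0000) = 0.4602 m
human closes 1.4000·0.5917 = 0.8283 m
residual clearance needed = 0.1200+0.0800+0.0150 = 0.2150 m
sum ≈ 0.4700+0.4602+0.8283+0.2150 ≈ 1.9735 m = S ✓

v_R_max = 47/20 m/s = 2.3500 m/s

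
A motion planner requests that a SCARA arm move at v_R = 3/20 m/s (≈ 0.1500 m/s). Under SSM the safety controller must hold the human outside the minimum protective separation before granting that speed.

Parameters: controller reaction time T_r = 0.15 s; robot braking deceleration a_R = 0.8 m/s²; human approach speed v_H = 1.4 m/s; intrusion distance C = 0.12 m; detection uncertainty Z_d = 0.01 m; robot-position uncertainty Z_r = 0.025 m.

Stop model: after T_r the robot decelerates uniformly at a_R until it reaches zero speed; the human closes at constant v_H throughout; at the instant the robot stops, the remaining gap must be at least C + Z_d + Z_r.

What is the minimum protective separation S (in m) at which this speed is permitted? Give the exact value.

S_min = 85/128 m = 0.6641 m

stop time T_s = (3/20)/(4/5) = 0.1875 s
robot in T_r: 0.1500·0.1500 = 0.0225 m
braking distance = 0.1500²/(2·0.8000) = 0.0141 m
human closes 1.4000·0.3375 = 0.4725 m
margins: 0.1200+0.0100+0.0250 = 0.1550 m
S_min ≈ 0.0225+0.0141+0.4725+0.1550  ⇒  S_min = 85/128 m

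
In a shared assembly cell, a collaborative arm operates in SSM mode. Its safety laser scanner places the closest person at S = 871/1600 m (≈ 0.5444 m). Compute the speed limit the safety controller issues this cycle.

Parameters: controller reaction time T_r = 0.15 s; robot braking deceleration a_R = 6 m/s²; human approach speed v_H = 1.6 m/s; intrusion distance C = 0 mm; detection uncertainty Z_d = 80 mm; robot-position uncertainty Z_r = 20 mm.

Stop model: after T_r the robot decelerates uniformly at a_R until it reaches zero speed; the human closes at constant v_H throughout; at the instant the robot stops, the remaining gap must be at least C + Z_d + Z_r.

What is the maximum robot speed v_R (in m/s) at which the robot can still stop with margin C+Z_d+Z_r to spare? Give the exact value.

v_R_max = 9/20 m/s = 0.4500 m/s

collect terms ⇒ (1/12)·v_R² + (5/12)·v_R + (-327/1600) = 0
  disc = (5/12)² − 4·(1/12)·(-327/1600) = 3481/14400 ; √disc = 59/120
  v_R = (−(5/12) + 59/120) / (2·(1/12)) = 9/20 m/s
check:
braking lasts T_s = (9/20)/6 = 0.0750 s
robot in T_r: 0.4500·0.1500 = 0.0675 m
braking distance = 0.4500²/(2·6.0000) = 0.0169 m
human closes 1.6000·0.2250 = 0.3600 m
C+Z_d+Z_r = 0.0000+0.0800+0.0200 = 0.1000 m
sum ≈ 0.0675+0.0169+0.3600+0.1000 ≈ 0.5444 m = S ✓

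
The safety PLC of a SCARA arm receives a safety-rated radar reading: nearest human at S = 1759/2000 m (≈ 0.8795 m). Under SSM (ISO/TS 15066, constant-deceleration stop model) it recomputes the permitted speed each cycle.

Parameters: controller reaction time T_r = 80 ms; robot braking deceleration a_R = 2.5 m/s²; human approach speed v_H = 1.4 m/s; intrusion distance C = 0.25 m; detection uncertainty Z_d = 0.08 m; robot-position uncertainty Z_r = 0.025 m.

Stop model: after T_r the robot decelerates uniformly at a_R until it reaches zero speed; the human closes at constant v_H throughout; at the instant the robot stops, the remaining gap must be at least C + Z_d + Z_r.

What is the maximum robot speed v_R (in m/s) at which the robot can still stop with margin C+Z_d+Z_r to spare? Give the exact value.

collect terms ⇒ (1/5)·v_R² + (16/25)·v_R + (-33/80) = 0
  disc = (16/25)² − 4·(1/5)·(-33/80) = 1849/2500 ; √disc = 43/50
  v_R = (−(16/25) + 43/50) / (2·(1/5)) = 11/20 m/s
check:
T_s = v_R/a_R = (11/20)/(5/2) = 0.2200 s
robot in T_r: 0.5500·0.0800 = 0.0440 m
braking distance = 0.5500²/(2·2.5000) = 0.0605 m
person approaches 1.4000·(0.0800+0.2200) = 0.4200 m
C+Z_d+Z_r = 0.2500+0.0800+0.0250 = 0.3550 m
sum ≈ 0.0440+0.0605+0.4200+0.3550 ≈ 0.8795 m = S ✓

v_R_max = 11/20 m/s = 0.5500 m/s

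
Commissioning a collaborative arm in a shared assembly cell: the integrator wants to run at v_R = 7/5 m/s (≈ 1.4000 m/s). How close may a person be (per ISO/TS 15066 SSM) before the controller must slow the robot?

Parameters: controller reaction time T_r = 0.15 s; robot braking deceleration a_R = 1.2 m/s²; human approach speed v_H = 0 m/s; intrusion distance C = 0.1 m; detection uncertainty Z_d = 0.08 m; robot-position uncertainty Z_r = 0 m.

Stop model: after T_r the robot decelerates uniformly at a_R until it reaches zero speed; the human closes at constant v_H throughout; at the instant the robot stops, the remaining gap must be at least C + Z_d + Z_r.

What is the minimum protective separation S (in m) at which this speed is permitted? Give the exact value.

braking lasts T_s = (7/5)/(6/5) = 1.1667 s
reaction-phase robot travel = 1.4000·0.1500 = 0.2100 m
braking distance = 1.4000²/(2·1.2000) = 0.8167 m
person approaches 0.0000·(0.1500+1.1667) = 0.0000 m
margins: 0.1000+0.0800+0.0000 = 0.1800 m
S_min ≈ 0.2100+0.8167+0.0000+0.1800  ⇒  S_min = 181/150 m

S_min = 181/150 m = 1.2067 m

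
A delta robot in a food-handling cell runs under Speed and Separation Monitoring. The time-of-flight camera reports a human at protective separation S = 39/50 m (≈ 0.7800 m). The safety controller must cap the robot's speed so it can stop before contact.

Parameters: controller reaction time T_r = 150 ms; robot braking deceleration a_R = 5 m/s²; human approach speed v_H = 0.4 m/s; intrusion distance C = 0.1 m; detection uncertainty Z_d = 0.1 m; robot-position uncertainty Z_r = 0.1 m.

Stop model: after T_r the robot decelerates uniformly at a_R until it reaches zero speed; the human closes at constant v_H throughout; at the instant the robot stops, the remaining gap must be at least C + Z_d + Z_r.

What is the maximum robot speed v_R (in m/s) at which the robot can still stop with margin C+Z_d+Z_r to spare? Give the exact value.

quadratic (1/10)·v² + (23/100)·v + (-21/50) = 0
  disc = (23/100)² − 4·(1/10)·(-21/50) = 2209/10000 ; √disc = 47/100
  v_R = (−(23/100) + 47/100) / (2·(1/10)) = 6/5 m/s
check:
T_s = v_R/a_R = (6/5)/5 = 0.2400 s
robot in T_r: 1.2000·0.1500 = 0.1800 m
robot under decel: 1.2000²/(2·5.0000) = 0.1440 m
human closes 0.4000·0.3900 = 0.1560 m
margins: 0.1000+0.1000+0.1000 = 0.3000 m
sum ≈ 0.1800+0.1440+0.1560+0.3000 ≈ 0.7800 m = S ✓

v_R_max = 6/5 m/s = 1.2000 m/s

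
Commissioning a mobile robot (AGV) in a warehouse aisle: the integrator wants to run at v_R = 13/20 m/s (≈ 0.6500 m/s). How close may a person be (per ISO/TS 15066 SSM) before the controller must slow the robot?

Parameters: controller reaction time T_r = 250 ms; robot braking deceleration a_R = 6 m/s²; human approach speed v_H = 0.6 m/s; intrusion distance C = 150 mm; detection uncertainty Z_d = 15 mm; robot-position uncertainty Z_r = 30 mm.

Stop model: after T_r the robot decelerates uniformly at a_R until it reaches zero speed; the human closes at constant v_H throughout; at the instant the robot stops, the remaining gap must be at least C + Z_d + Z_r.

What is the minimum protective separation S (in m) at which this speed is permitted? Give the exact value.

braking lasts T_s = (13/20)/6 = 0.1083 s
reaction-phase robot travel = 0.6500·0.2500 = 0.1625 m
robot under decel: 0.6500²/(2·6.0000) = 0.0352 m
human over T_r+T_s: 0.6000·(0.2500+0.1083) = 0.2150 m
residual clearance needed = 0.1500+0.0150+0.0300 = 0.1950 m
S_min ≈ 0.1625+0.0352+0.2150+0.1950  ⇒  S_min = 2917/4800 m

S_min = 2917/4800 m = 0.6077 m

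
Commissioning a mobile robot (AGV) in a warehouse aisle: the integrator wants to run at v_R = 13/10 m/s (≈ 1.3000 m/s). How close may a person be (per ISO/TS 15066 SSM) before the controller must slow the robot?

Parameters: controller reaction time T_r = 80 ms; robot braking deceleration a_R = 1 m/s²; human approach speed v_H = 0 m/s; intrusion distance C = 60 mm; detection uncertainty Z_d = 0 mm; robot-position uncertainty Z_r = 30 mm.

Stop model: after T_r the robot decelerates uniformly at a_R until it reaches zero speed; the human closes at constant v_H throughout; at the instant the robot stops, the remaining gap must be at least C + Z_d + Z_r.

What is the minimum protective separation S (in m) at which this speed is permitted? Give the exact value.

S_min = 1039/1000 m = 1.0390 m

T_s = v_R/a_R = (13/10)/1 = 1.3000 s
reaction-phase robot travel = 1.3000·0.0800 = 0.1040 m
braking distance = 1.3000²/(2·1.0000) = 0.8450 m
person approaches 0.0000·(0.0800+1.3000) = 0.0000 m
margins: 0.0600+0.0000+0.0300 = 0.0900 m
S_min ≈ 0.1040+0.8450+0.0000+0.0900  ⇒  S_min = 1039/1000 m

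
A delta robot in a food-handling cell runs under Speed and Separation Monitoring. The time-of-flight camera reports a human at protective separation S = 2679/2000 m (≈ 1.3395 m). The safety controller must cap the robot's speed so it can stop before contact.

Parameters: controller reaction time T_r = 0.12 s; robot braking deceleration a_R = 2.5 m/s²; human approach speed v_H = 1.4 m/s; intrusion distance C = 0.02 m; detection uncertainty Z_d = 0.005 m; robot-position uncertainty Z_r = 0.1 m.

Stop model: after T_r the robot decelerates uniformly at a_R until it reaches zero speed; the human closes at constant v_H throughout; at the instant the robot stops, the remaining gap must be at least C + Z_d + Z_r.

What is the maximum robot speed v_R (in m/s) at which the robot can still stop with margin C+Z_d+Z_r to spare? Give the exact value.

quadratic (1/5)·v² + (17/25)·v + (-2093/2000) = 0
  disc = (17/25)² − 4·(1/5)·(-2093/2000) = 3249/2500 ; √disc = 57/50
  v_R = (−(17/25) + 57/50) / (2·(1/5)) = 23/20 m/s
check:
braking lasts T_s = (23/20)/(5/2) = 0.4600 s
robot covers v_R·T_r = 1.1500·0.1200 = 0.1380 m before braking
robot under decel: 1.1500²/(2·2.5000) = 0.2645 m
human closes 1.4000·0.5800 = 0.8120 m
margins: 0.0200+0.0050+0.1000 = 0.1250 m
sum ≈ 0.1380+0.2645+0.8120+0.1250 ≈ 1.3395 m = S ✓

v_R_max = 23/20 m/s = 1.1500 m/s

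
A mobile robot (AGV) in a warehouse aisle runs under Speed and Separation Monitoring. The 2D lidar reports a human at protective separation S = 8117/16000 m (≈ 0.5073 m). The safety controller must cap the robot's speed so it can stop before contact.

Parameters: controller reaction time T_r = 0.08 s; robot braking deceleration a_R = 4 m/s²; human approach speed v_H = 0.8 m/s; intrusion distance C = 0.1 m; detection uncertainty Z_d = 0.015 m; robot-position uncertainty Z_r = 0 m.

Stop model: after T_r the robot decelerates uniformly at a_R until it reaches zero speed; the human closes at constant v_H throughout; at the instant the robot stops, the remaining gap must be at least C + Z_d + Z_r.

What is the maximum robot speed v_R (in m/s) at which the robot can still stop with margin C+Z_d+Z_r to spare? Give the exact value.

quadratic (1/8)·v² + (7/25)·v + (-5253/16000) = 0
  disc = (7/25)² − 4·(1/8)·(-5253/16000) = 38809/160000 ; √disc = 197/400
  v_R = (−(7/25) + 197/400) / (2·(1/8)) = 17/20 m/s
check:
braking lasts T_s = (17/20)/4 = 0.2125 s
robot in T_r: 0.8500·0.0800 = 0.0680 m
braking distance = 0.8500²/(2·4.0000) = 0.0903 m
human closes 0.8000·0.2925 = 0.2340 m
margins: 0.1000+0.0150+0.0000 = 0.1150 m
sum ≈ 0.0680+0.0903+0.2340+0.1150 ≈ 0.5073 m = S ✓

v_R_max = 17/20 m/s = 0.8500 m/s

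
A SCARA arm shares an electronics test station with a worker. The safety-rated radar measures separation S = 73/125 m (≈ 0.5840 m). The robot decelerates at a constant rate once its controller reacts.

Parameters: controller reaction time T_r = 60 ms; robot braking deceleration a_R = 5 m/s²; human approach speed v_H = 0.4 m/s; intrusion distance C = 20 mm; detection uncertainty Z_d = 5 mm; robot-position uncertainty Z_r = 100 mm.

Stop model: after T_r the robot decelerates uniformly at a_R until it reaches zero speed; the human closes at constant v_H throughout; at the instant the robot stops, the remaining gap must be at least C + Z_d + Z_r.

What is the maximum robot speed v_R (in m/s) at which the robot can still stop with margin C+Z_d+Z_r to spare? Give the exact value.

at the boundary: (1/10)·v² + (7/50)·v + (-87/200) = 0
  disc = (7/50)² − 4·(1/10)·(-87/200) = 121/625 ; √disc = 11/25
  v_R = (−(7/50) + 11/25) / (2·(1/10)) = 3/2 m/s
check:
stop time T_s = (3/2)/5 = 0.3000 s
robot covers v_R·T_r = 1.5000·0.0600 = 0.0900 m before braking
robot under decel: 1.5000²/(2·5.0000) = 0.2250 m
human over T_r+T_s: 0.4000·(0.0600+0.3000) = 0.1440 m
C+Z_d+Z_r = 0.0200+0.0050+0.1000 = 0.1250 m
sum ≈ 0.0900+0.2250+0.1440+0.1250 ≈ 0.5840 m = S ✓

v_R_max = 3/2 m/s = 1.5000 m/s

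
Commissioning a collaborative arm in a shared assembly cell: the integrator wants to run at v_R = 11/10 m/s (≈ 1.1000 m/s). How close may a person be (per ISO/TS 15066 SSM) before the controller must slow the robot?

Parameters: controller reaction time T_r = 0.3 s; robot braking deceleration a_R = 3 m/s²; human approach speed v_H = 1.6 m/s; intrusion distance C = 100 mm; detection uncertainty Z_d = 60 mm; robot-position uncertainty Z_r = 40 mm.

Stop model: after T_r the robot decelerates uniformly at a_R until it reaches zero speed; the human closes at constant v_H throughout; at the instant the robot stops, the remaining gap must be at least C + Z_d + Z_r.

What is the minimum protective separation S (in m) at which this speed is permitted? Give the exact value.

S_min = 1079/600 m = 1.7983 m

braking lasts T_s = (11/10)/3 = 0.3667 s
robot covers v_R·T_r = 1.1000·0.3000 = 0.3300 m before braking
robot under decel: 1.1000²/(2·3.0000) = 0.2017 m
person approaches 1.6000·(0.3000+0.3667) = 1.0667 m
residual clearance needed = 0.1000+0.0600+0.0400 = 0.2000 m
S_min ≈ 0.3300+0.2017+1.0667+0.2000  ⇒  S_min = 1079/600 m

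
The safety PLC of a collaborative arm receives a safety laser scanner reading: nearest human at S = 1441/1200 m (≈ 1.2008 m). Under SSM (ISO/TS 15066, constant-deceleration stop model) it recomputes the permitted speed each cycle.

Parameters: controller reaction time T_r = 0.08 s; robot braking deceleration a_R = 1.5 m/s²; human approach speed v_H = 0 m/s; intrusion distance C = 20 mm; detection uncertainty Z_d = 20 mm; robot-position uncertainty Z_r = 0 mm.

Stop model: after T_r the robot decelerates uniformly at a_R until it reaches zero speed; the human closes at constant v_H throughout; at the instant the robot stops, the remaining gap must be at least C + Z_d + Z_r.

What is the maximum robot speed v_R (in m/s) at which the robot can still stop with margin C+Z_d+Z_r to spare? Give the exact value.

collect terms ⇒ (1/3)·v_R² + (2/25)·v_R + (-1393/1200) = 0
  disc = (2/25)² − 4·(1/3)·(-1393/1200) = 34969/22500 ; √disc = 187/150
  v_R = (−(2/25) + 187/150) / (2·(1/3)) = 7/4 m/s
check:
braking lasts T_s = (7/4)/(3/2) = 1.1667 s
robot in T_r: 1.7500·0.0800 = 0.1400 m
robot under decel: 1.7500²/(2·1.5000) = 1.0208 m
person approaches 0.0000·(0.0800+1.1667) = 0.0000 m
C+Z_d+Z_r = 0.0200+0.0200+0.0000 = 0.0400 m
sum ≈ 0.1400+1.0208+0.0000+0.0400 ≈ 1.2008 m = S ✓

v_R_max = 7/4 m/s = 1.7500 m/s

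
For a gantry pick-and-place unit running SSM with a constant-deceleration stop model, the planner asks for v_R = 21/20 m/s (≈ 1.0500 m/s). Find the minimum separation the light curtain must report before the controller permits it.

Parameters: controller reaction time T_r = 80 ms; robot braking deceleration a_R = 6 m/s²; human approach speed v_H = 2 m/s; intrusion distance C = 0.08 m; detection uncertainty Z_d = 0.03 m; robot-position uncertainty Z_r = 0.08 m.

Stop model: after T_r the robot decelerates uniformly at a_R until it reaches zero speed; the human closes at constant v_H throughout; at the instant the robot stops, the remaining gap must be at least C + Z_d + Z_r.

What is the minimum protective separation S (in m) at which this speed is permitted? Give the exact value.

T_s = v_R/a_R = (21/20)/6 = 0.1750 s
reaction-phase robot travel = 1.0500·0.0800 = 0.0840 m
robot covers 1.0500·0.1750 − ½·6.0000·0.1750² = 0.0919 m while stopping
person approaches 2.0000·(0.0800+0.1750) = 0.5100 m
C+Z_d+Z_r = 0.0800+0.0300+0.0800 = 0.1900 m
S_min ≈ 0.0840+0.0919+0.5100+0.1900  ⇒  S_min = 7007/8000 m

S_min = 7007/8000 m = 0.8759 m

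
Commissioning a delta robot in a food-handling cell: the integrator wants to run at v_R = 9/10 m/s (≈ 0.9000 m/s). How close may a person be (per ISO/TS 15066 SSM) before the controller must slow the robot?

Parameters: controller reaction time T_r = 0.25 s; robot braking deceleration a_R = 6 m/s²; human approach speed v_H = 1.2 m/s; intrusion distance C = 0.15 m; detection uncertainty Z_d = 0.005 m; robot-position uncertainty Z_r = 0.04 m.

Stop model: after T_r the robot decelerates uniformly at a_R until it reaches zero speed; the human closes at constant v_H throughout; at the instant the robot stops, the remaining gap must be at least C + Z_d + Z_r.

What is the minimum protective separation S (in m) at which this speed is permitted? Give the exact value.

braking lasts T_s = (9/10)/6 = 0.1500 s
robot covers v_R·T_r = 0.9000·0.2500 = 0.2250 m before braking
robot under decel: 0.9000²/(2·6.0000) = 0.0675 m
human closes 1.2000·0.4000 = 0.4800 m
residual clearance needed = 0.1500+0.0050+0.0400 = 0.1950 m
S_min ≈ 0.2250+0.0675+0.4800+0.1950  ⇒  S_min = 387/400 m

S_min = 387/400 m = 0.9675 m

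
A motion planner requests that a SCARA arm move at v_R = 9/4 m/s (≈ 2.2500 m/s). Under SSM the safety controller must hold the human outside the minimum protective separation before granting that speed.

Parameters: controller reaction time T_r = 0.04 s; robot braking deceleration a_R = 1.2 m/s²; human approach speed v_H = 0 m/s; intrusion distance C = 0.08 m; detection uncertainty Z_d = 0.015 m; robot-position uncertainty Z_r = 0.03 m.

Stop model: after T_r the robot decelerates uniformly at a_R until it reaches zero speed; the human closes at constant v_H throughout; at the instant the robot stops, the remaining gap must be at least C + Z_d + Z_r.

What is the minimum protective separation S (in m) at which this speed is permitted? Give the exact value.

stop time T_s = (9/4)/(6/5) = 1.8750 s
robot in T_r: 2.2500·0.0400 = 0.0900 m
robot covers 2.2500·1.8750 − ½·1.2000·1.8750² = 2.1094 m while stopping
human over T_r+T_s: 0.0000·(0.0400+1.8750) = 0.0000 m
margins: 0.0800+0.0150+0.0300 = 0.1250 m
S_min ≈ 0.0900+2.1094+0.0000+0.1250  ⇒  S_min = 3719/1600 m

S_min = 3719/1600 m = 2.3244 m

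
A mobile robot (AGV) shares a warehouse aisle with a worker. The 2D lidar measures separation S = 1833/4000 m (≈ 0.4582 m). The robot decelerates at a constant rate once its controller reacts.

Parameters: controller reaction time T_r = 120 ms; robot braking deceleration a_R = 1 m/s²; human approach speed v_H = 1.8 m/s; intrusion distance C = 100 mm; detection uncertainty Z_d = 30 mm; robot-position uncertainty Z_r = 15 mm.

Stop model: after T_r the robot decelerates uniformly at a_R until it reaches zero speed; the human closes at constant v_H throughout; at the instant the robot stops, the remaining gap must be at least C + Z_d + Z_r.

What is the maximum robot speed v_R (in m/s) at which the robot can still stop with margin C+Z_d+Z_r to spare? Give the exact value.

v_R_max = 1/20 m/s = 0.0500 m/s

at the boundary: (1/2)·v² + (48/25)·v + (-389/4000) = 0
  disc = (48/25)² − 4·(1/2)·(-389/4000) = 38809/10000 ; √disc = 197/100
  v_R = (−(48/25) + 197/100) / (2·(1/2)) = 1/20 m/s
check:
stop time T_s = (1/20)/1 = 0.0500 s
robot covers v_R·T_r = 0.0500·0.1200 = 0.0060 m before braking
braking distance = 0.0500²/(2·1.0000) = 0.0013 m
person approaches 1.8000·(0.1200+0.0500) = 0.3060 m
margins: 0.1000+0.0300+0.0150 = 0.1450 m
sum ≈ 0.0060+0.0013+0.3060+0.1450 ≈ 0.4582 m = S ✓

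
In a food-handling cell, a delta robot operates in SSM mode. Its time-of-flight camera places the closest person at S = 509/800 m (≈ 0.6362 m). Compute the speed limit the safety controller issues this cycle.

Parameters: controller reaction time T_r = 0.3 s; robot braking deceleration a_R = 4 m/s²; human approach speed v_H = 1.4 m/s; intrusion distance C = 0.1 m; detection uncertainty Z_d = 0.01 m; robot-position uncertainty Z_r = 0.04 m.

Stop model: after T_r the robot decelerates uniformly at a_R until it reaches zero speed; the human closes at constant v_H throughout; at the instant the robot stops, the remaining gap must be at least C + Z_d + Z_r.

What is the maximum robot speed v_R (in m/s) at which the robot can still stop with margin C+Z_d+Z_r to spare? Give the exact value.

v_R_max = 1/10 m/s = 0.1000 m/s

quadratic (1/8)·v² + (13/20)·v + (-53/800) = 0
  disc = (13/20)² − 4·(1/8)·(-53/800) = 729/1600 ; √disc = 27/40
  v_R = (−(13/20) + 27/40) / (2·(1/8)) = 1/10 m/s
check:
braking lasts T_s = (1/10)/4 = 0.0250 s
robot in T_r: 0.1000·0.3000 = 0.0300 m
robot under decel: 0.1000²/(2·4.0000) = 0.0013 m
person approaches 1.4000·(0.3000+0.0250) = 0.4550 m
margins: 0.1000+0.0100+0.0400 = 0.1500 m
sum ≈ 0.0300+0.0013+0.4550+0.1500 ≈ 0.6362 m = S ✓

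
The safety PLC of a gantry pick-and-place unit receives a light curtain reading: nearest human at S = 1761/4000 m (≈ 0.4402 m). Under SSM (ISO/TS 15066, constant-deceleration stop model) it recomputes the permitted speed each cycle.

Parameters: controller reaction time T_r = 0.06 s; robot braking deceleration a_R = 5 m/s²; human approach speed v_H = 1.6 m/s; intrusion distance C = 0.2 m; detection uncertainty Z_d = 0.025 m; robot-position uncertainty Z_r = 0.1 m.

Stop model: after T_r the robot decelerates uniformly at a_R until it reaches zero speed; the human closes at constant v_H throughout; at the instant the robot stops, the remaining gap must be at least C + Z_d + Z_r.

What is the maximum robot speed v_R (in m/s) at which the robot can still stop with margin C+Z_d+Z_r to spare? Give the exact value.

v_R_max = 1/20 m/s = 0.0500 m/s

at the boundary: (1/10)·v² + (19/50)·v + (-77/4000) = 0
  disc = (19/50)² − 4·(1/10)·(-77/4000) = 1521/10000 ; √disc = 39/100
  v_R = (−(19/50) + 39/100) / (2·(1/10)) = 1/20 m/s
check:
T_s = v_R/a_R = (1/20)/5 = 0.0100 s
robot in T_r: 0.0500·0.0600 = 0.0030 m
robot under decel: 0.0500²/(2·5.0000) = 0.0003 m
person approaches 1.6000·(0.0600+0.0100) = 0.1120 m
C+Z_d+Z_r = 0.2000+0.0250+0.1000 = 0.3250 m
sum ≈ 0.0030+0.0003+0.1120+0.3250 ≈ 0.4402 m = S ✓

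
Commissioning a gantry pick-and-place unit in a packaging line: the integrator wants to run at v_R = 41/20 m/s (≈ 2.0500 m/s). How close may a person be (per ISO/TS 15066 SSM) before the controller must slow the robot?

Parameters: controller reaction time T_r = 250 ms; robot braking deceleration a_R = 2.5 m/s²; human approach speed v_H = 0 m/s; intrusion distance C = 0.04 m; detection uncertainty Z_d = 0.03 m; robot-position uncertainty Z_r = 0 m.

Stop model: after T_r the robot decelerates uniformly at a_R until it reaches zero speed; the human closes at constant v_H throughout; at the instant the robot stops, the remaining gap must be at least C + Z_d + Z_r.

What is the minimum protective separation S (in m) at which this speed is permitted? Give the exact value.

stop time T_s = (41/20)/(5/2) = 0.8200 s
robot in T_r: 2.0500·0.2500 = 0.5125 m
robot covers 2.0500·0.8200 − ½·2.5000·0.8200² = 0.8405 m while stopping
person approaches 0.0000·(0.2500+0.8200) = 0.0000 m
residual clearance needed = 0.0400+0.0300+0.0000 = 0.0700 m
S_min ≈ 0.5125+0.8405+0.0000+0.0700  ⇒  S_min = 1423/1000 m

S_min = 1423/1000 m = 1.4230 m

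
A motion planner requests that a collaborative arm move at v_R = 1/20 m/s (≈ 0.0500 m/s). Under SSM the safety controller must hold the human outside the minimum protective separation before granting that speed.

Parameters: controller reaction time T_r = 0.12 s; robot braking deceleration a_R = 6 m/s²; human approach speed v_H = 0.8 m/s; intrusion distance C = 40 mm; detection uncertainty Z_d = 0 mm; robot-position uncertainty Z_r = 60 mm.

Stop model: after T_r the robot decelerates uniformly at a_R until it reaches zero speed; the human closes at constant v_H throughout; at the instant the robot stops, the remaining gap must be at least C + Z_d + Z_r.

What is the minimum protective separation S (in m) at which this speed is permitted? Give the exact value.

S_min = 1671/8000 m = 0.2089 m

stop time T_s = (1/20)/6 = 0.0083 s
robot covers v_R·T_r = 0.0500·0.1200 = 0.0060 m before braking
robot under decel: 0.0500²/(2·6.0000) = 0.0002 m
person approaches 0.8000·(0.1200+0.0083) = 0.1027 m
residual clearance needed = 0.0400+0.0000+0.0600 = 0.1000 m
S_min ≈ 0.0060+0.0002+0.1027+0.1000  ⇒  S_min = 1671/8000 m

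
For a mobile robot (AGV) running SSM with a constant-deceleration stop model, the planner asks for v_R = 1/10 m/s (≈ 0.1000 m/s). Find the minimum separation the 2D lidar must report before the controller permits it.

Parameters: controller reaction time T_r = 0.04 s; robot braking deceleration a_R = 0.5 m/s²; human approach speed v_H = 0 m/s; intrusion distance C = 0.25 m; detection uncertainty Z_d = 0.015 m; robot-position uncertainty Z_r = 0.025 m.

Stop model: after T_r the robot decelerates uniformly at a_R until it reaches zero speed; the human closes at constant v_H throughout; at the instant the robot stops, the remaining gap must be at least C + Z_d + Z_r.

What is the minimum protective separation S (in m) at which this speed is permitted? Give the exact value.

S_min = 38/125 m = 0.3040 m

T_s = v_R/a_R = (1/10)/(1/2) = 0.2000 s
robot covers v_R·T_r = 0.1000·0.0400 = 0.0040 m before braking
robot covers 0.1000·0.2000 − ½·0.5000·0.2000² = 0.0100 m while stopping
human closes 0.0000·0.2400 = 0.0000 m
residual clearance needed = 0.2500+0.0150+0.0250 = 0.2900 m
S_min ≈ 0.0040+0.0100+0.0000+0.2900  ⇒  S_min = 38/125 m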